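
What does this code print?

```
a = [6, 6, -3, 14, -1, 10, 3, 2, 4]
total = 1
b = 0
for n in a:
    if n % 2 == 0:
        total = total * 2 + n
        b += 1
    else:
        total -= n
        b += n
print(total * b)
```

n=6: even, total = 1*2+6 = 8; b=1
n=6: even, total = 8*2+6 = 22; b=2
n=-3: not even, total = 22-(-3) = 25; b=-1
n=14: even, total = 25*2+14 = 64; b=0
n=-1: not even, total = 64-(-1) = 65; b=-1
n=10: even, total = 65*2+10 = 140; b=0
n=3: not even, total = 140-3 = 137; b=3
n=2: even, total = 137*2+2 = 276; b=4
n=4: even, total = 276*2+4 = 556; b=5
total*b = 556*5 = 2780

2780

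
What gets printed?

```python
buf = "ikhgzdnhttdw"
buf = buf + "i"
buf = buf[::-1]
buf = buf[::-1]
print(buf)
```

ikhgzdnhttdwi

+ 'i' → 'ikhgzdnhttdwi'
reverse → 'iwdtthndzghki'
reverse → 'ikhgzdnhttdwi'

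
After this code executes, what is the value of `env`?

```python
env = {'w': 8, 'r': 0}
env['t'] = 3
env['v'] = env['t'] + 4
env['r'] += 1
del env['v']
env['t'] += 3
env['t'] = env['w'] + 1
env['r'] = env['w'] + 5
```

{'w': 8, 'r': 13, 't': 9}

env['t'] = 3 → {'w': 8, 'r': 0, 't': 3}
env['v'] = env['t']+4 = 7 → {'w': 8, 'r': 0, 't': 3, 'v': 7}
env['r'] = 0+1 = 1 → {'w': 8, 'r': 1, 't': 3, 'v': 7}
del 'v' → {'w': 8, 'r': 1, 't': 3}
env['t'] = 3+3 = 6 → {'w': 8, 'r': 1, 't': 6}
env['t'] = env['w']+1 = 9 → {'w': 8, 'r': 1, 't': 9}
env['r'] = env['w']+5 = 13 → {'w': 8, 'r': 13, 't': 9}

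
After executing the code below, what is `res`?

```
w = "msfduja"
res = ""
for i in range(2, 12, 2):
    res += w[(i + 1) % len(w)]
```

i=2: add w[3]='d' → 'd'
i=4: add w[5]='j' → 'dj'
i=6: add w[0]='m' → 'djm'
i=8: add w[2]='f' → 'djmf'
i=10: add w[4]='u' → 'djmfu'

'djmfu'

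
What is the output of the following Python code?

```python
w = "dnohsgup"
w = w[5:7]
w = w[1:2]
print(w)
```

slice [5:7] → 'gu'
slice [1:2] → 'u'

u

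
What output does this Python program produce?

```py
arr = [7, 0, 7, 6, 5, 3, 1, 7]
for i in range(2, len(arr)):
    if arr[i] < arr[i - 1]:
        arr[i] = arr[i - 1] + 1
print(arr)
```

i=2: 7>=0, unchanged → [7, 0, 7, 6, 5, 3, 1, 7]
i=3: 6<7, arr[3] = 7+1 = 8 → [7, 0, 7, 8, 5, 3, 1, 7]
i=4: 5<8, arr[4] = 8+1 = 9 → [7, 0, 7, 8, 9, 3, 1, 7]
i=5: 3<9, arr[5] = 9+1 = 10 → [7, 0, 7, 8, 9, 10, 1, 7]
i=6: 1<10, arr[6] = 10+1 = 11 → [7, 0, 7, 8, 9, 10, 11, 7]
i=7: 7<11, arr[7] = 11+1 = 12 → [7, 0, 7, 8, 9, 10, 11, 12]

[7, 0, 7, 8, 9, 10, 11, 12]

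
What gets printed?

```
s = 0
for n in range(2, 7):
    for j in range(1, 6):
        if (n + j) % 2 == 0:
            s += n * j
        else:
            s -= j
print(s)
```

n=2,j=1: odd sum, s = 0-1 = -1
n=2,j=2: even sum, s = (-1)+4 = 3
n=2,j=3: odd sum, s = 3-3 = 0
n=2,j=4: even sum, s = 0+8 = 8
n=2,j=5: odd sum, s = 8-5 = 3
n=3,j=1: even sum, s = 3+3 = 6
n=3,j=2: odd sum, s = 6-2 = 4
n=3,j=3: even sum, s = 4+9 = 13
n=3,j=4: odd sum, s = 13-4 = 9
n=3,j=5: even sum, s = 9+15 = 24
n=4,j=1: odd sum, s = 24-1 = 23
n=4,j=2: even sum, s = 23+8 = 31
n=4,j=3: odd sum, s = 31-3 = 28
n=4,j=4: even sum, s = 28+16 = 44
n=4,j=5: odd sum, s = 44-5 = 39
n=5,j=1: even sum, s = 39+5 = 44
n=5,j=2: odd sum, s = 44-2 = 42
n=5,j=3: even sum, s = 42+15 = 57
n=5,j=4: odd sum, s = 57-4 = 53
n=5,j=5: even sum, s = 53+25 = 78
n=6,j=1: odd sum, s = 78-1 = 77
n=6,j=2: even sum, s = 77+12 = 89
n=6,j=3: odd sum, s = 89-3 = 86
n=6,j=4: even sum, s = 86+24 = 110
n=6,j=5: odd sum, s = 110-5 = 105

105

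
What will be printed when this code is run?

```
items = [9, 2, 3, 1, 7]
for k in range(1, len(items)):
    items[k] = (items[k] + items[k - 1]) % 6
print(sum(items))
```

k=1: items[1] = (2+9)%6 = 5 → [9, 5, 3, 1, 7]
k=2: items[2] = (3+5)%6 = 2 → [9, 5, 2, 1, 7]
k=3: items[3] = (1+2)%6 = 3 → [9, 5, 2, 3, 7]
k=4: items[4] = (7+3)%6 = 4 → [9, 5, 2, 3, 4]
sum = 23

23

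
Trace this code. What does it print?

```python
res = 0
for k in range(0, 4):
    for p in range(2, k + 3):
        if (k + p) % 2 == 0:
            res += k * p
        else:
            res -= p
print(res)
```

28

k=0,p=2: even sum, res = 0+0 = 0
k=1,p=2: odd sum, res = 0-2 = -2
k=1,p=3: even sum, res = (-2)+3 = 1
k=2,p=2: even sum, res = 1+4 = 5
k=2,p=3: odd sum, res = 5-3 = 2
k=2,p=4: even sum, res = 2+8 = 10
k=3,p=2: odd sum, res = 10-2 = 8
k=3,p=3: even sum, res = 8+9 = 17
k=3,p=4: odd sum, res = 17-4 = 13
k=3,p=5: even sum, res = 13+15 = 28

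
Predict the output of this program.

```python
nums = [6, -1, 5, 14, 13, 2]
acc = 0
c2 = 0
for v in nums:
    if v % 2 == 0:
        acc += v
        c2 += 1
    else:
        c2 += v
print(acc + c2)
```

42

v=6: even, acc = 0+6 = 6; c2=1
v=-1: not even; c2=0
v=5: not even; c2=5
v=14: even, acc = 6+14 = 20; c2=6
v=13: not even; c2=19
v=2: even, acc = 20+2 = 22; c2=20
acc+c2 = 22+20 = 42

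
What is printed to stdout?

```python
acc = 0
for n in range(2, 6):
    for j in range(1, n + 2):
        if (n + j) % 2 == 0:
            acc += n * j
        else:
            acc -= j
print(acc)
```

n=2,j=1: odd sum, acc = 0-1 = -1
n=2,j=2: even sum, acc = (-1)+4 = 3
n=2,j=3: odd sum, acc = 3-3 = 0
n=3,j=1: even sum, acc = 0+3 = 3
n=3,j=2: odd sum, acc = 3-2 = 1
n=3,j=3: even sum, acc = 1+9 = 10
n=3,j=4: odd sum, acc = 10-4 = 6
n=4,j=1: odd sum, acc = 6-1 = 5
n=4,j=2: even sum, acc = 5+8 = 13
n=4,j=3: odd sum, acc = 13-3 = 10
n=4,j=4: even sum, acc = 10+16 = 26
n=4,j=5: odd sum, acc = 26-5 = 21
n=5,j=1: even sum, acc = 21+5 = 26
n=5,j=2: odd sum, acc = 26-2 = 24
n=5,j=3: even sum, acc = 24+15 = 39
n=5,j=4: odd sum, acc = 39-4 = 35
n=5,j=5: even sum, acc = 35+25 = 60
n=5,j=6: odd sum, acc = 60-6 = 54

54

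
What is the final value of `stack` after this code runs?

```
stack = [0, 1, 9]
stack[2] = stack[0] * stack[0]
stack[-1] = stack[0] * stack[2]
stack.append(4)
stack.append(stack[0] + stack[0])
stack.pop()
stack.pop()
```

stack[2] = stack[0]*stack[0] = 0*0 = 0 → [0, 1, 0]
stack[-1] = stack[0]*stack[2] = 0*0 = 0 → [0, 1, 0]
append 4 → [0, 1, 0, 4]
append stack[0]+stack[0] = 0+0 = 0 → [0, 1, 0, 4, 0]
pop() removes 0 → [0, 1, 0, 4]
pop() removes 4 → [0, 1, 0]

[0, 1, 0]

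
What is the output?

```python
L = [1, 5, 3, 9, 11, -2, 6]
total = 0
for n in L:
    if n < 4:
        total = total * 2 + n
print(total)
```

n=1: <4, total = 0*2+1 = 1
n=5: not <4
n=3: <4, total = 1*2+3 = 5
n=9: not <4
n=11: not <4
n=-2: <4, total = 5*2+(-2) = 8
n=6: not <4

8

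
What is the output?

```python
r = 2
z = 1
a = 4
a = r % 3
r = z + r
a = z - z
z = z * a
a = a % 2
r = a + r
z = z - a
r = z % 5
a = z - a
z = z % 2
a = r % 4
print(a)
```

a = 2%3 = 2
r = 1+2 = 3
a = 1-1 = 0
z = 1*0 = 0
a = 0%2 = 0
r = 0+3 = 3
z = 0-0 = 0
r = 0%5 = 0
a = 0-0 = 0
z = 0%2 = 0
a = 0%4 = 0

0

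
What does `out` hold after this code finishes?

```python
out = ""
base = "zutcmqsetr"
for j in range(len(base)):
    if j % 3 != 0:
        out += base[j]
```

'utmqet'

j=0: skip
j=1: add 'u' → 'u'
j=2: add 't' → 'ut'
j=3: skip
j=4: add 'm' → 'utm'
j=5: add 'q' → 'utmq'
j=6: skip
j=7: add 'e' → 'utmqe'
j=8: add 't' → 'utmqet'
j=9: skip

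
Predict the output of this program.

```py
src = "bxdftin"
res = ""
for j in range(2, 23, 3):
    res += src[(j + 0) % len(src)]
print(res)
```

dixtbfn

j=2: add src[2]='d' → 'd'
j=5: add src[5]='i' → 'di'
j=8: add src[1]='x' → 'dix'
j=11: add src[4]='t' → 'dixt'
j=14: add src[0]='b' → 'dixtb'
j=17: add src[3]='f' → 'dixtbf'
j=20: add src[6]='n' → 'dixtbfn'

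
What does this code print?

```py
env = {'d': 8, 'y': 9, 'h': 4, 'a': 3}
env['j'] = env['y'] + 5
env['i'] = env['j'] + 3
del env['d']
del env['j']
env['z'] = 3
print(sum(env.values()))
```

env['j'] = env['y']+5 = 14 → {'d': 8, 'y': 9, 'h': 4, 'a': 3, 'j': 14}
env['i'] = env['j']+3 = 17 → {'d': 8, 'y': 9, 'h': 4, 'a': 3, 'j': 14, 'i': 17}
del 'd' → {'y': 9, 'h': 4, 'a': 3, 'j': 14, 'i': 17}
del 'j' → {'y': 9, 'h': 4, 'a': 3, 'i': 17}
env['z'] = 3 → {'y': 9, 'h': 4, 'a': 3, 'i': 17, 'z': 3}
sum of values = 36

36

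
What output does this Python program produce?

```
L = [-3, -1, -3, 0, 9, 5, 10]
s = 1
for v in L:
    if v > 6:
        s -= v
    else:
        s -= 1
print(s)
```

-23

v=-3: not >6, s = 1-1 = 0
v=-1: not >6, s = 0-1 = -1
v=-3: not >6, s = (-1)-1 = -2
v=0: not >6, s = (-2)-1 = -3
v=9: >6, s = (-3)-9 = -12
v=5: not >6, s = (-12)-1 = -13
v=10: >6, s = (-13)-10 = -23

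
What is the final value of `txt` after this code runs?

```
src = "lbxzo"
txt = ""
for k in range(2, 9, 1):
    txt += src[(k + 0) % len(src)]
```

k=2: add src[2]='x' → 'x'
k=3: add src[3]='z' → 'xz'
k=4: add src[4]='o' → 'xzo'
k=5: add src[0]='l' → 'xzol'
k=6: add src[1]='b' → 'xzolb'
k=7: add src[2]='x' → 'xzolbx'
k=8: add src[3]='z' → 'xzolbxz'

'xzolbxz'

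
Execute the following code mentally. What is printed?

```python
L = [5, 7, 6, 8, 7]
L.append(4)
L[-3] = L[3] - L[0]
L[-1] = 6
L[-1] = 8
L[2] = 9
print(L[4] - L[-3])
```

4

append 4 → [5, 7, 6, 8, 7, 4]
L[-3] = L[3]-L[0] = 8-5 = 3 → [5, 7, 6, 3, 7, 4]
L[-1] = 6 → [5, 7, 6, 3, 7, 6]
L[-1] = 8 → [5, 7, 6, 3, 7, 8]
L[2] = 9 → [5, 7, 9, 3, 7, 8]
L[4]-L[-3] = 7-3 = 4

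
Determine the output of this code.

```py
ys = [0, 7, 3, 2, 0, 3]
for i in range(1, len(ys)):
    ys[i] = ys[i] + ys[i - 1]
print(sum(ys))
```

56

i=1: ys[1] = 7+0 = 7 → [0, 7, 3, 2, 0, 3]
i=2: ys[2] = 3+7 = 10 → [0, 7, 10, 2, 0, 3]
i=3: ys[3] = 2+10 = 12 → [0, 7, 10, 12, 0, 3]
i=4: ys[4] = 0+12 = 12 → [0, 7, 10, 12, 12, 3]
i=5: ys[5] = 3+12 = 15 → [0, 7, 10, 12, 12, 15]
sum = 56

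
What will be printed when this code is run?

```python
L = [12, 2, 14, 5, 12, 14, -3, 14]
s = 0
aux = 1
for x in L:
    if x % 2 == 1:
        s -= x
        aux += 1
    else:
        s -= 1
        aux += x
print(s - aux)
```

-79

x=12: not odd, s = 0-1 = -1; aux=13
x=2: not odd, s = (-1)-1 = -2; aux=15
x=14: not odd, s = (-2)-1 = -3; aux=29
x=5: odd, s = (-3)-5 = -8; aux=30
x=12: not odd, s = (-8)-1 = -9; aux=42
x=14: not odd, s = (-9)-1 = -10; aux=56
x=-3: odd, s = (-10)-(-3) = -7; aux=57
x=14: not odd, s = (-7)-1 = -8; aux=71
s-aux = (-8)-71 = -79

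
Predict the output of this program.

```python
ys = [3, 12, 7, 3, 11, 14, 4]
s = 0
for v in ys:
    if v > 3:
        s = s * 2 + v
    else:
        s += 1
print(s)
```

v=3: not >3, s = 0+1 = 1
v=12: >3, s = 1*2+12 = 14
v=7: >3, s = 14*2+7 = 35
v=3: not >3, s = 35+1 = 36
v=11: >3, s = 36*2+11 = 83
v=14: >3, s = 83*2+14 = 180
v=4: >3, s = 180*2+4 = 364

364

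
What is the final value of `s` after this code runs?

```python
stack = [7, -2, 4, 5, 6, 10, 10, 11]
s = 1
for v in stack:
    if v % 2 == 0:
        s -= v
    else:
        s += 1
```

v=7: not even, s = 1+1 = 2
v=-2: even, s = 2-(-2) = 4
v=4: even, s = 4-4 = 0
v=5: not even, s = 0+1 = 1
v=6: even, s = 1-6 = -5
v=10: even, s = (-5)-10 = -15
v=10: even, s = (-15)-10 = -25
v=11: not even, s = (-25)+1 = -24

-24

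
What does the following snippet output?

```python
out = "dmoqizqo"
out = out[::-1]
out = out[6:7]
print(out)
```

reverse → 'oqziqomd'
slice [6:7] → 'm'

m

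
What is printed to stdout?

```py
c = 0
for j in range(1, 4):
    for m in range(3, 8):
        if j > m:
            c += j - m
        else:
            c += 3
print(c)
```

45

j=1,m=3: not 1>3, c = 0+3 = 3
j=1,m=4: not 1>4, c = 3+3 = 6
j=1,m=5: not 1>5, c = 6+3 = 9
j=1,m=6: not 1>6, c = 9+3 = 12
j=1,m=7: not 1>7, c = 12+3 = 15
j=2,m=3: not 2>3, c = 15+3 = 18
j=2,m=4: not 2>4, c = 18+3 = 21
j=2,m=5: not 2>5, c = 21+3 = 24
j=2,m=6: not 2>6, c = 24+3 = 27
j=2,m=7: not 2>7, c = 27+3 = 30
j=3,m=3: not 3>3, c = 30+3 = 33
j=3,m=4: not 3>4, c = 33+3 = 36
j=3,m=5: not 3>5, c = 36+3 = 39
j=3,m=6: not 3>6, c = 39+3 = 42
j=3,m=7: not 3>7, c = 42+3 = 45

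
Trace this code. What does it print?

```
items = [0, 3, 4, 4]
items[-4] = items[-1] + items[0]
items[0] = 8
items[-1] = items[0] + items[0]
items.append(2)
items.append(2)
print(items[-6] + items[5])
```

items[-4] = items[-1]+items[0] = 4+0 = 4 → [4, 3, 4, 4]
items[0] = 8 → [8, 3, 4, 4]
items[-1] = items[0]+items[0] = 8+8 = 16 → [8, 3, 4, 16]
append 2 → [8, 3, 4, 16, 2]
append 2 → [8, 3, 4, 16, 2, 2]
items[-6]+items[5] = 8+2 = 10

10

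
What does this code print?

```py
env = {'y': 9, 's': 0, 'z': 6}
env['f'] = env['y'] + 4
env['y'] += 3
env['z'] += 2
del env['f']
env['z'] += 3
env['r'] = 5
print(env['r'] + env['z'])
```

16

env['f'] = env['y']+4 = 13 → {'y': 9, 's': 0, 'z': 6, 'f': 13}
env['y'] = 9+3 = 12 → {'y': 12, 's': 0, 'z': 6, 'f': 13}
env['z'] = 6+2 = 8 → {'y': 12, 's': 0, 'z': 8, 'f': 13}
del 'f' → {'y': 12, 's': 0, 'z': 8}
env['z'] = 8+3 = 11 → {'y': 12, 's': 0, 'z': 11}
env['r'] = 5 → {'y': 12, 's': 0, 'z': 11, 'r': 5}
env['r']+env['z'] = 5+11 = 16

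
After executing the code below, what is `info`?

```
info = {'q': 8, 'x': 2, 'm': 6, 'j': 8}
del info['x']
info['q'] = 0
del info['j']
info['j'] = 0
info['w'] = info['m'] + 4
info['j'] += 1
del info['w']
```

del 'x' → {'q': 8, 'm': 6, 'j': 8}
info['q'] = 0 → {'q': 0, 'm': 6, 'j': 8}
del 'j' → {'q': 0, 'm': 6}
info['j'] = 0 → {'q': 0, 'm': 6, 'j': 0}
info['w'] = info['m']+4 = 10 → {'q': 0, 'm': 6, 'j': 0, 'w': 10}
info['j'] = 0+1 = 1 → {'q': 0, 'm': 6, 'j': 1, 'w': 10}
del 'w' → {'q': 0, 'm': 6, 'j': 1}

{'q': 0, 'm': 6, 'j': 1}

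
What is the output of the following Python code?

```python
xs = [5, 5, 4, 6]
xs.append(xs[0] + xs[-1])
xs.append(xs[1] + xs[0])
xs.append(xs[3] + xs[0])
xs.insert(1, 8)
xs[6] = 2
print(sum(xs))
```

52

append xs[0]+xs[-1] = 5+6 = 11 → [5, 5, 4, 6, 11]
append xs[1]+xs[0] = 5+5 = 10 → [5, 5, 4, 6, 11, 10]
append xs[3]+xs[0] = 6+5 = 11 → [5, 5, 4, 6, 11, 10, 11]
insert 8 at 1 → [5, 8, 5, 4, 6, 11, 10, 11]
xs[6] = 2 → [5, 8, 5, 4, 6, 11, 2, 11]
sum = 52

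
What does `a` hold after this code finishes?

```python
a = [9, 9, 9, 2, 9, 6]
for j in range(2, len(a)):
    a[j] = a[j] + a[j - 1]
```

[9, 9, 18, 20, 29, 35]

j=2: a[2] = 9+9 = 18 → [9, 9, 18, 2, 9, 6]
j=3: a[3] = 2+18 = 20 → [9, 9, 18, 20, 9, 6]
j=4: a[4] = 9+20 = 29 → [9, 9, 18, 20, 29, 6]
j=5: a[5] = 6+29 = 35 → [9, 9, 18, 20, 29, 35]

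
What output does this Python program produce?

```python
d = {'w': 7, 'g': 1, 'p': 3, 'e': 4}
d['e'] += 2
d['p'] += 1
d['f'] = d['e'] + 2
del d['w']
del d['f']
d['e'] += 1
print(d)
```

{'g': 1, 'p': 4, 'e': 7}

d['e'] = 4+2 = 6 → {'w': 7, 'g': 1, 'p': 3, 'e': 6}
d['p'] = 3+1 = 4 → {'w': 7, 'g': 1, 'p': 4, 'e': 6}
d['f'] = d['e']+2 = 8 → {'w': 7, 'g': 1, 'p': 4, 'e': 6, 'f': 8}
del 'w' → {'g': 1, 'p': 4, 'e': 6, 'f': 8}
del 'f' → {'g': 1, 'p': 4, 'e': 6}
d['e'] = 6+1 = 7 → {'g': 1, 'p': 4, 'e': 7}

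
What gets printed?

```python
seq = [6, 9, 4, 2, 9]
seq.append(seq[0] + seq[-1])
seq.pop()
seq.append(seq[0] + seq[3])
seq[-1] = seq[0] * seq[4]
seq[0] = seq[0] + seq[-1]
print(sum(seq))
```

append seq[0]+seq[-1] = 6+9 = 15 → [6, 9, 4, 2, 9, 15]
pop() removes 15 → [6, 9, 4, 2, 9]
append seq[0]+seq[3] = 6+2 = 8 → [6, 9, 4, 2, 9, 8]
seq[-1] = seq[0]*seq[4] = 6*9 = 54 → [6, 9, 4, 2, 9, 54]
seq[0] = seq[0]+seq[-1] = 6+54 = 60 → [60, 9, 4, 2, 9, 54]
sum = 138

138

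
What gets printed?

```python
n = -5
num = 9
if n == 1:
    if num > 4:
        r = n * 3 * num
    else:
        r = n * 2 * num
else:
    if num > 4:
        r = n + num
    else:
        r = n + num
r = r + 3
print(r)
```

7

n=-5, num=9
n == 1 is False; num > 4 is True
→ r = n + num = 4
r = 4+3 = 7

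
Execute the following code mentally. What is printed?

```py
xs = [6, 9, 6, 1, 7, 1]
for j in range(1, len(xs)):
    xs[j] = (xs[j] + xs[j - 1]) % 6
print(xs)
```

[6, 3, 3, 4, 5, 0]

j=1: xs[1] = (9+6)%6 = 3 → [6, 3, 6, 1, 7, 1]
j=2: xs[2] = (6+3)%6 = 3 → [6, 3, 3, 1, 7, 1]
j=3: xs[3] = (1+3)%6 = 4 → [6, 3, 3, 4, 7, 1]
j=4: xs[4] = (7+4)%6 = 5 → [6, 3, 3, 4, 5, 1]
j=5: xs[5] = (1+5)%6 = 0 → [6, 3, 3, 4, 5, 0]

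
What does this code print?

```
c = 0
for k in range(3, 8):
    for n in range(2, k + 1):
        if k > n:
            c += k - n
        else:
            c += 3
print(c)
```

50

k=3,n=2: 3>2, c = 0+1 = 1
k=3,n=3: not 3>3, c = 1+3 = 4
k=4,n=2: 4>2, c = 4+2 = 6
k=4,n=3: 4>3, c = 6+1 = 7
k=4,n=4: not 4>4, c = 7+3 = 10
k=5,n=2: 5>2, c = 10+3 = 13
k=5,n=3: 5>3, c = 13+2 = 15
k=5,n=4: 5>4, c = 15+1 = 16
k=5,n=5: not 5>5, c = 16+3 = 19
k=6,n=2: 6>2, c = 19+4 = 23
k=6,n=3: 6>3, c = 23+3 = 26
k=6,n=4: 6>4, c = 26+2 = 28
k=6,n=5: 6>5, c = 28+1 = 29
k=6,n=6: not 6>6, c = 29+3 = 32
k=7,n=2: 7>2, c = 32+5 = 37
k=7,n=3: 7>3, c = 37+4 = 41
k=7,n=4: 7>4, c = 41+3 = 44
k=7,n=5: 7>5, c = 44+2 = 46
k=7,n=6: 7>6, c = 46+1 = 47
k=7,n=7: not 7>7, c = 47+3 = 50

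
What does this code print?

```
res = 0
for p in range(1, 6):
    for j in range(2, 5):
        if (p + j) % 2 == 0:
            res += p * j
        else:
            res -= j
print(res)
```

39

p=1,j=2: odd sum, res = 0-2 = -2
p=1,j=3: even sum, res = (-2)+3 = 1
p=1,j=4: odd sum, res = 1-4 = -3
p=2,j=2: even sum, res = (-3)+4 = 1
p=2,j=3: odd sum, res = 1-3 = -2
p=2,j=4: even sum, res = (-2)+8 = 6
p=3,j=2: odd sum, res = 6-2 = 4
p=3,j=3: even sum, res = 4+9 = 13
p=3,j=4: odd sum, res = 13-4 = 9
p=4,j=2: even sum, res = 9+8 = 17
p=4,j=3: odd sum, res = 17-3 = 14
p=4,j=4: even sum, res = 14+16 = 30
p=5,j=2: odd sum, res = 30-2 = 28
p=5,j=3: even sum, res = 28+15 = 43
p=5,j=4: odd sum, res = 43-4 = 39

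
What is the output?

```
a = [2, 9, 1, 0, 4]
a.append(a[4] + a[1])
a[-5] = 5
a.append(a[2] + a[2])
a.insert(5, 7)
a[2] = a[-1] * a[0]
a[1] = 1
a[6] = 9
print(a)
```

append a[4]+a[1] = 4+9 = 13 → [2, 9, 1, 0, 4, 13]
a[-5] = 5 → [2, 5, 1, 0, 4, 13]
append a[2]+a[2] = 1+1 = 2 → [2, 5, 1, 0, 4, 13, 2]
insert 7 at 5 → [2, 5, 1, 0, 4, 7, 13, 2]
a[2] = a[-1]*a[0] = 2*2 = 4 → [2, 5, 4, 0, 4, 7, 13, 2]
a[1] = 1 → [2, 1, 4, 0, 4, 7, 13, 2]
a[6] = 9 → [2, 1, 4, 0, 4, 7, 9, 2]

[2, 1, 4, 0, 4, 7, 9, 2]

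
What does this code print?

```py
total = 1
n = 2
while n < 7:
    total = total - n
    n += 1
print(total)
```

n=2: total = 1-2 = -1
n=3: total = (-1)-3 = -4
n=4: total = (-4)-4 = -8
n=5: total = (-8)-5 = -13
n=6: total = (-13)-6 = -19

-19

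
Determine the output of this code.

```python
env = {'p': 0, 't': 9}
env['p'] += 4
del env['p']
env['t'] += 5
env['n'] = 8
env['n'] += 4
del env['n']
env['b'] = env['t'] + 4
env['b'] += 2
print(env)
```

env['p'] = 0+4 = 4 → {'p': 4, 't': 9}
del 'p' → {'t': 9}
env['t'] = 9+5 = 14 → {'t': 14}
env['n'] = 8 → {'t': 14, 'n': 8}
env['n'] = 8+4 = 12 → {'t': 14, 'n': 12}
del 'n' → {'t': 14}
env['b'] = env['t']+4 = 18 → {'t': 14, 'b': 18}
env['b'] = 18+2 = 20 → {'t': 14, 'b': 20}

{'t': 14, 'b': 20}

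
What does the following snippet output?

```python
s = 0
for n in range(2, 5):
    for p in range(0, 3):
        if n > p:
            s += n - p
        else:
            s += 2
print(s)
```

n=2,p=0: 2>0, s = 0+2 = 2
n=2,p=1: 2>1, s = 2+1 = 3
n=2,p=2: not 2>2, s = 3+2 = 5
n=3,p=0: 3>0, s = 5+3 = 8
n=3,p=1: 3>1, s = 8+2 = 10
n=3,p=2: 3>2, s = 10+1 = 11
n=4,p=0: 4>0, s = 11+4 = 15
n=4,p=1: 4>1, s = 15+3 = 18
n=4,p=2: 4>2, s = 18+2 = 20

20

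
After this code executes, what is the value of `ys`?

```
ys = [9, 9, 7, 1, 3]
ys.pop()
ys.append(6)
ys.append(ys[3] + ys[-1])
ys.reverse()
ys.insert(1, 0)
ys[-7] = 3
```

[3, 0, 6, 1, 7, 9, 9]

pop() removes 3 → [9, 9, 7, 1]
append 6 → [9, 9, 7, 1, 6]
append ys[3]+ys[-1] = 1+6 = 7 → [9, 9, 7, 1, 6, 7]
reverse → [7, 6, 1, 7, 9, 9]
insert 0 at 1 → [7, 0, 6, 1, 7, 9, 9]
ys[-7] = 3 → [3, 0, 6, 1, 7, 9, 9]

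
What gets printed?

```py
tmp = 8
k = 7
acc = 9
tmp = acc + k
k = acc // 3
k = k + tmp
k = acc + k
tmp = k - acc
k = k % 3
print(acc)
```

tmp = 9+7 = 16
k = 9//3 = 3
k = 3+16 = 19
k = 9+19 = 28
tmp = 28-9 = 19
k = 28%3 = 1

9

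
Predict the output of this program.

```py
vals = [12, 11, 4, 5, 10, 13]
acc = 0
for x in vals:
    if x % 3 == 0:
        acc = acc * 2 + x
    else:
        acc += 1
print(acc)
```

x=12: %3==0, acc = 0*2+12 = 12
x=11: not %3==0, acc = 12+1 = 13
x=4: not %3==0, acc = 13+1 = 14
x=5: not %3==0, acc = 14+1 = 15
x=10: not %3==0, acc = 15+1 = 16
x=13: not %3==0, acc = 16+1 = 17

17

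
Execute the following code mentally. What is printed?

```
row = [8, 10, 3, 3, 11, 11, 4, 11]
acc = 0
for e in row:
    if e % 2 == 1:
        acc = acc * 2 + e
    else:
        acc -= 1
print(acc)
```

e=8: not odd, acc = 0-1 = -1
e=10: not odd, acc = (-1)-1 = -2
e=3: odd, acc = (-2)*2+3 = -1
e=3: odd, acc = (-1)*2+3 = 1
e=11: odd, acc = 1*2+11 = 13
e=11: odd, acc = 13*2+11 = 37
e=4: not odd, acc = 37-1 = 36
e=11: odd, acc = 36*2+11 = 83

83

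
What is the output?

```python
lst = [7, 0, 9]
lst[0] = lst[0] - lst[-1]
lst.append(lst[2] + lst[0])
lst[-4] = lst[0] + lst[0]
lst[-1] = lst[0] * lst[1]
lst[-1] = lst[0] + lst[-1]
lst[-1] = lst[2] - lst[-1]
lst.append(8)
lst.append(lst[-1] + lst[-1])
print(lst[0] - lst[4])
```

lst[0] = lst[0]-lst[-1] = 7-9 = -2 → [-2, 0, 9]
append lst[2]+lst[0] = 9+(-2) = 7 → [-2, 0, 9, 7]
lst[-4] = lst[0]+lst[0] = (-2)+(-2) = -4 → [-4, 0, 9, 7]
lst[-1] = lst[0]*lst[1] = (-4)*0 = 0 → [-4, 0, 9, 0]
lst[-1] = lst[0]+lst[-1] = (-4)+0 = -4 → [-4, 0, 9, -4]
lst[-1] = lst[2]-lst[-1] = 9-(-4) = 13 → [-4, 0, 9, 13]
append 8 → [-4, 0, 9, 13, 8]
append lst[-1]+lst[-1] = 8+8 = 16 → [-4, 0, 9, 13, 8, 16]
lst[0]-lst[4] = (-4)-8 = -12

-12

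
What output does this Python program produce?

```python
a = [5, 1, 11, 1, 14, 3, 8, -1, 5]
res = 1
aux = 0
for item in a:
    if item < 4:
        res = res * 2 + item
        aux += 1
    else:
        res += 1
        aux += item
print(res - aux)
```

item=5: not <4, res = 1+1 = 2; aux=5
item=1: <4, res = 2*2+1 = 5; aux=6
item=11: not <4, res = 5+1 = 6; aux=17
item=1: <4, res = 6*2+1 = 13; aux=18
item=14: not <4, res = 13+1 = 14; aux=32
item=3: <4, res = 14*2+3 = 31; aux=33
item=8: not <4, res = 31+1 = 32; aux=41
item=-1: <4, res = 32*2+(-1) = 63; aux=42
item=5: not <4, res = 63+1 = 64; aux=47
res-aux = 64-47 = 17

17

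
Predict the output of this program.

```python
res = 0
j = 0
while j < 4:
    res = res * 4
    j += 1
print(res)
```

j=0: res = 0*4 = 0
j=1: res = 0*4 = 0
j=2: res = 0*4 = 0
j=3: res = 0*4 = 0

0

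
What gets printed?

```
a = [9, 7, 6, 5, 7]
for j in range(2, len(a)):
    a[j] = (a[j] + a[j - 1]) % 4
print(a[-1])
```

j=2: a[2] = (6+7)%4 = 1 → [9, 7, 1, 5, 7]
j=3: a[3] = (5+1)%4 = 2 → [9, 7, 1, 2, 7]
j=4: a[4] = (7+2)%4 = 1 → [9, 7, 1, 2, 1]

1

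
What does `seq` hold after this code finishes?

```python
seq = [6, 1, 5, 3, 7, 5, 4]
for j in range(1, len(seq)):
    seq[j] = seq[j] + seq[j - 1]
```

j=1: seq[1] = 1+6 = 7 → [6, 7, 5, 3, 7, 5, 4]
j=2: seq[2] = 5+7 = 12 → [6, 7, 12, 3, 7, 5, 4]
j=3: seq[3] = 3+12 = 15 → [6, 7, 12, 15, 7, 5, 4]
j=4: seq[4] = 7+15 = 22 → [6, 7, 12, 15, 22, 5, 4]
j=5: seq[5] = 5+22 = 27 → [6, 7, 12, 15, 22, 27, 4]
j=6: seq[6] = 4+27 = 31 → [6, 7, 12, 15, 22, 27, 31]

[6, 7, 12, 15, 22, 27, 31]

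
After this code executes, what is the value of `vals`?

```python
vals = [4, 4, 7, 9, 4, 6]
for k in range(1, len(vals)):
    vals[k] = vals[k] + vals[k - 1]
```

k=1: vals[1] = 4+4 = 8 → [4, 8, 7, 9, 4, 6]
k=2: vals[2] = 7+8 = 15 → [4, 8, 15, 9, 4, 6]
k=3: vals[3] = 9+15 = 24 → [4, 8, 15, 24, 4, 6]
k=4: vals[4] = 4+24 = 28 → [4, 8, 15, 24, 28, 6]
k=5: vals[5] = 6+28 = 34 → [4, 8, 15, 24, 28, 34]

[4, 8, 15, 24, 28, 34]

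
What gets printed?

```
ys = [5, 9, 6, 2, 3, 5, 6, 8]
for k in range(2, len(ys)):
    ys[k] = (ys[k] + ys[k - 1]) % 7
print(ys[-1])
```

4

k=2: ys[2] = (6+9)%7 = 1 → [5, 9, 1, 2, 3, 5, 6, 8]
k=3: ys[3] = (2+1)%7 = 3 → [5, 9, 1, 3, 3, 5, 6, 8]
k=4: ys[4] = (3+3)%7 = 6 → [5, 9, 1, 3, 6, 5, 6, 8]
k=5: ys[5] = (5+6)%7 = 4 → [5, 9, 1, 3, 6, 4, 6, 8]
k=6: ys[6] = (6+4)%7 = 3 → [5, 9, 1, 3, 6, 4, 3, 8]
k=7: ys[7] = (8+3)%7 = 4 → [5, 9, 1, 3, 6, 4, 3, 4]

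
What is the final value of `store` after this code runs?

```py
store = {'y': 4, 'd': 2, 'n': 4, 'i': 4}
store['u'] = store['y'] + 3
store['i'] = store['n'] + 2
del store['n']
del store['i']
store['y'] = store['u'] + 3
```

{'y': 10, 'd': 2, 'u': 7}

store['u'] = store['y']+3 = 7 → {'y': 4, 'd': 2, 'n': 4, 'i': 4, 'u': 7}
store['i'] = store['n']+2 = 6 → {'y': 4, 'd': 2, 'n': 4, 'i': 6, 'u': 7}
del 'n' → {'y': 4, 'd': 2, 'i': 6, 'u': 7}
del 'i' → {'y': 4, 'd': 2, 'u': 7}
store['y'] = store['u']+3 = 10 → {'y': 10, 'd': 2, 'u': 7}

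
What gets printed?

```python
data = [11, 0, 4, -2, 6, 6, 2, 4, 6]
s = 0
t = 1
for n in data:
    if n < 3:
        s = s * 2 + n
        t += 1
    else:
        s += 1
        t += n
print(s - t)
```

n=11: not <3, s = 0+1 = 1; t=12
n=0: <3, s = 1*2+0 = 2; t=13
n=4: not <3, s = 2+1 = 3; t=17
n=-2: <3, s = 3*2+(-2) = 4; t=18
n=6: not <3, s = 4+1 = 5; t=24
n=6: not <3, s = 5+1 = 6; t=30
n=2: <3, s = 6*2+2 = 14; t=31
n=4: not <3, s = 14+1 = 15; t=35
n=6: not <3, s = 15+1 = 16; t=41
s-t = 16-41 = -25

-25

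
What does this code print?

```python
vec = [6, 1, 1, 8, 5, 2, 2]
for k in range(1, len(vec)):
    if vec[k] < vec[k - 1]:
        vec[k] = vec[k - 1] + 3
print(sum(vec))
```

k=1: 1<6, vec[1] = 6+3 = 9 → [6, 9, 1, 8, 5, 2, 2]
k=2: 1<9, vec[2] = 9+3 = 12 → [6, 9, 12, 8, 5, 2, 2]
k=3: 8<12, vec[3] = 12+3 = 15 → [6, 9, 12, 15, 5, 2, 2]
k=4: 5<15, vec[4] = 15+3 = 18 → [6, 9, 12, 15, 18, 2, 2]
k=5: 2<18, vec[5] = 18+3 = 21 → [6, 9, 12, 15, 18, 21, 2]
k=6: 2<21, vec[6] = 21+3 = 24 → [6, 9, 12, 15, 18, 21, 24]
sum = 105

105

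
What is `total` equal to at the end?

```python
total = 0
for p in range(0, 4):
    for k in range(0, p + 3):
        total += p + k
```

p=0,k=0: total = 0+0 = 0
p=0,k=1: total = 0+1 = 1
p=0,k=2: total = 1+2 = 3
p=1,k=0: total = 3+1 = 4
p=1,k=1: total = 4+2 = 6
p=1,k=2: total = 6+3 = 9
p=1,k=3: total = 9+4 = 13
p=2,k=0: total = 13+2 = 15
p=2,k=1: total = 15+3 = 18
p=2,k=2: total = 18+4 = 22
p=2,k=3: total = 22+5 = 27
p=2,k=4: total = 27+6 = 33
p=3,k=0: total = 33+3 = 36
p=3,k=1: total = 36+4 = 40
p=3,k=2: total = 40+5 = 45
p=3,k=3: total = 45+6 = 51
p=3,k=4: total = 51+7 = 58
p=3,k=5: total = 58+8 = 66

66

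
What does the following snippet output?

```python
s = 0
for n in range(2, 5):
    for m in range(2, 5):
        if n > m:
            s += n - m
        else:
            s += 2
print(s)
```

16

n=2,m=2: not 2>2, s = 0+2 = 2
n=2,m=3: not 2>3, s = 2+2 = 4
n=2,m=4: not 2>4, s = 4+2 = 6
n=3,m=2: 3>2, s = 6+1 = 7
n=3,m=3: not 3>3, s = 7+2 = 9
n=3,m=4: not 3>4, s = 9+2 = 11
n=4,m=2: 4>2, s = 11+2 = 13
n=4,m=3: 4>3, s = 13+1 = 14
n=4,m=4: not 4>4, s = 14+2 = 16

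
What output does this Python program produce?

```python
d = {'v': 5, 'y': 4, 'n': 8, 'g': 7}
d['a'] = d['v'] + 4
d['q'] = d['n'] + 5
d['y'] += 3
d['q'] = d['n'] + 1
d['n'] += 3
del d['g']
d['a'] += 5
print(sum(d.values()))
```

46

d['a'] = d['v']+4 = 9 → {'v': 5, 'y': 4, 'n': 8, 'g': 7, 'a': 9}
d['q'] = d['n']+5 = 13 → {'v': 5, 'y': 4, 'n': 8, 'g': 7, 'a': 9, 'q': 13}
d['y'] = 4+3 = 7 → {'v': 5, 'y': 7, 'n': 8, 'g': 7, 'a': 9, 'q': 13}
d['q'] = d['n']+1 = 9 → {'v': 5, 'y': 7, 'n': 8, 'g': 7, 'a': 9, 'q': 9}
d['n'] = 8+3 = 11 → {'v': 5, 'y': 7, 'n': 11, 'g': 7, 'a': 9, 'q': 9}
del 'g' → {'v': 5, 'y': 7, 'n': 11, 'a': 9, 'q': 9}
d['a'] = 9+5 = 14 → {'v': 5, 'y': 7, 'n': 11, 'a': 14, 'q': 9}
sum of values = 46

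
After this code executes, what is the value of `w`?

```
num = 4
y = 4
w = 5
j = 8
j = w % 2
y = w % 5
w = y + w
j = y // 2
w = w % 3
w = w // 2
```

j = 5%2 = 1
y = 5%5 = 0
w = 0+5 = 5
j = 0//2 = 0
w = 5%3 = 2
w = 2//2 = 1

1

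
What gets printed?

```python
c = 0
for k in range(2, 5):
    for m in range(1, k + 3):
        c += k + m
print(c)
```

93

k=2,m=1: c = 0+3 = 3
k=2,m=2: c = 3+4 = 7
k=2,m=3: c = 7+5 = 12
k=2,m=4: c = 12+6 = 18
k=3,m=1: c = 18+4 = 22
k=3,m=2: c = 22+5 = 27
k=3,m=3: c = 27+6 = 33
k=3,m=4: c = 33+7 = 40
k=3,m=5: c = 40+8 = 48
k=4,m=1: c = 48+5 = 53
k=4,m=2: c = 53+6 = 59
k=4,m=3: c = 59+7 = 66
k=4,m=4: c = 66+8 = 74
k=4,m=5: c = 74+9 = 83
k=4,m=6: c = 83+10 = 93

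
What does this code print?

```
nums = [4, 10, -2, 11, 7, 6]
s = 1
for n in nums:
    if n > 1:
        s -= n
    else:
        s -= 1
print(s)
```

-38

n=4: >1, s = 1-4 = -3
n=10: >1, s = (-3)-10 = -13
n=-2: not >1, s = (-13)-1 = -14
n=11: >1, s = (-14)-11 = -25
n=7: >1, s = (-25)-7 = -32
n=6: >1, s = (-32)-6 = -38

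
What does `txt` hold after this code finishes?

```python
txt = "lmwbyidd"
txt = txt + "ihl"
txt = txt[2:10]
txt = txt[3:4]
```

+ 'ihl' → 'lmwbyiddihl'
slice [2:10] → 'wbyiddih'
slice [3:4] → 'i'

'i'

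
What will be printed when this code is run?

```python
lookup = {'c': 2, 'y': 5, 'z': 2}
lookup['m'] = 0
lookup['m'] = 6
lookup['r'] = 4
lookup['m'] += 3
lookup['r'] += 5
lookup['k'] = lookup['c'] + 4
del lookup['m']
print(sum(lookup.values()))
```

lookup['m'] = 0 → {'c': 2, 'y': 5, 'z': 2, 'm': 0}
lookup['m'] = 6 → {'c': 2, 'y': 5, 'z': 2, 'm': 6}
lookup['r'] = 4 → {'c': 2, 'y': 5, 'z': 2, 'm': 6, 'r': 4}
lookup['m'] = 6+3 = 9 → {'c': 2, 'y': 5, 'z': 2, 'm': 9, 'r': 4}
lookup['r'] = 4+5 = 9 → {'c': 2, 'y': 5, 'z': 2, 'm': 9, 'r': 9}
lookup['k'] = lookup['c']+4 = 6 → {'c': 2, 'y': 5, 'z': 2, 'm': 9, 'r': 9, 'k': 6}
del 'm' → {'c': 2, 'y': 5, 'z': 2, 'r': 9, 'k': 6}
sum of values = 24

24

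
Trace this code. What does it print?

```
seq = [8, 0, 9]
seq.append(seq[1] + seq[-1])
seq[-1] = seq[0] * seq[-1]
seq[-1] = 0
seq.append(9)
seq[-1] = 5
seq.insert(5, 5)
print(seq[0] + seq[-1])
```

append seq[1]+seq[-1] = 0+9 = 9 → [8, 0, 9, 9]
seq[-1] = seq[0]*seq[-1] = 8*9 = 72 → [8, 0, 9, 72]
seq[-1] = 0 → [8, 0, 9, 0]
append 9 → [8, 0, 9, 0, 9]
seq[-1] = 5 → [8, 0, 9, 0, 5]
insert 5 at 5 → [8, 0, 9, 0, 5, 5]
seq[0]+seq[-1] = 8+5 = 13

13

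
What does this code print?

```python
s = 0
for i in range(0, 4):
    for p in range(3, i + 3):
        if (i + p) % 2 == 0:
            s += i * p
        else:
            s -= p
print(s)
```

i=1,p=3: even sum, s = 0+3 = 3
i=2,p=3: odd sum, s = 3-3 = 0
i=2,p=4: even sum, s = 0+8 = 8
i=3,p=3: even sum, s = 8+9 = 17
i=3,p=4: odd sum, s = 17-4 = 13
i=3,p=5: even sum, s = 13+15 = 28

28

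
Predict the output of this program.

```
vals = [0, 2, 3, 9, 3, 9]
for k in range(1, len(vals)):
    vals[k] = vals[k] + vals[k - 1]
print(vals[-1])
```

k=1: vals[1] = 2+0 = 2 → [0, 2, 3, 9, 3, 9]
k=2: vals[2] = 3+2 = 5 → [0, 2, 5, 9, 3, 9]
k=3: vals[3] = 9+5 = 14 → [0, 2, 5, 14, 3, 9]
k=4: vals[4] = 3+14 = 17 → [0, 2, 5, 14, 17, 9]
k=5: vals[5] = 9+17 = 26 → [0, 2, 5, 14, 17, 26]

26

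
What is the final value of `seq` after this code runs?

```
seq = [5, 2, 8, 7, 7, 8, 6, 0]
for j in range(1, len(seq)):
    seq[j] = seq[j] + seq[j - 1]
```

j=1: seq[1] = 2+5 = 7 → [5, 7, 8, 7, 7, 8, 6, 0]
j=2: seq[2] = 8+7 = 15 → [5, 7, 15, 7, 7, 8, 6, 0]
j=3: seq[3] = 7+15 = 22 → [5, 7, 15, 22, 7, 8, 6, 0]
j=4: seq[4] = 7+22 = 29 → [5, 7, 15, 22, 29, 8, 6, 0]
j=5: seq[5] = 8+29 = 37 → [5, 7, 15, 22, 29, 37, 6, 0]
j=6: seq[6] = 6+37 = 43 → [5, 7, 15, 22, 29, 37, 43, 0]
j=7: seq[7] = 0+43 = 43 → [5, 7, 15, 22, 29, 37, 43, 43]

[5, 7, 15, 22, 29, 37, 43, 43]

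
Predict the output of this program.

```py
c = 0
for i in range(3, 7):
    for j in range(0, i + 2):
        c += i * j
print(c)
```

363

i=3,j=0: c = 0+0 = 0
i=3,j=1: c = 0+3 = 3
i=3,j=2: c = 3+6 = 9
i=3,j=3: c = 9+9 = 18
i=3,j=4: c = 18+12 = 30
i=4,j=0: c = 30+0 = 30
i=4,j=1: c = 30+4 = 34
i=4,j=2: c = 34+8 = 42
i=4,j=3: c = 42+12 = 54
i=4,j=4: c = 54+16 = 70
i=4,j=5: c = 70+20 = 90
i=5,j=0: c = 90+0 = 90
i=5,j=1: c = 90+5 = 95
i=5,j=2: c = 95+10 = 105
i=5,j=3: c = 105+15 = 120
i=5,j=4: c = 120+20 = 140
i=5,j=5: c = 140+25 = 165
i=5,j=6: c = 165+30 = 195
i=6,j=0: c = 195+0 = 195
i=6,j=1: c = 195+6 = 201
i=6,j=2: c = 201+12 = 213
i=6,j=3: c = 213+18 = 231
i=6,j=4: c = 231+24 = 255
i=6,j=5: c = 255+30 = 285
i=6,j=6: c = 285+36 = 321
i=6,j=7: c = 321+42 = 363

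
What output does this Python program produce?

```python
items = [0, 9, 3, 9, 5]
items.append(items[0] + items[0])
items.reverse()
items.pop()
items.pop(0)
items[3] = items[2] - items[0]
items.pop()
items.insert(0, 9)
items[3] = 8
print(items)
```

[9, 5, 9, 8]

append items[0]+items[0] = 0+0 = 0 → [0, 9, 3, 9, 5, 0]
reverse → [0, 5, 9, 3, 9, 0]
pop() removes 0 → [0, 5, 9, 3, 9]
pop(0) removes 0 → [5, 9, 3, 9]
items[3] = items[2]-items[0] = 3-5 = -2 → [5, 9, 3, -2]
pop() removes -2 → [5, 9, 3]
insert 9 at 0 → [9, 5, 9, 3]
items[3] = 8 → [9, 5, 9, 8]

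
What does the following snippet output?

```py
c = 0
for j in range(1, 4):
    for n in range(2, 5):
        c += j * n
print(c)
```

j=1,n=2: c = 0+2 = 2
j=1,n=3: c = 2+3 = 5
j=1,n=4: c = 5+4 = 9
j=2,n=2: c = 9+4 = 13
j=2,n=3: c = 13+6 = 19
j=2,n=4: c = 19+8 = 27
j=3,n=2: c = 27+6 = 33
j=3,n=3: c = 33+9 = 42
j=3,n=4: c = 42+12 = 54

54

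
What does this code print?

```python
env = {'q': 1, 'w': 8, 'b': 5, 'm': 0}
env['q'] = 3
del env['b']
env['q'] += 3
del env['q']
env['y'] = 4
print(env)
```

{'w': 8, 'm': 0, 'y': 4}

env['q'] = 3 → {'q': 3, 'w': 8, 'b': 5, 'm': 0}
del 'b' → {'q': 3, 'w': 8, 'm': 0}
env['q'] = 3+3 = 6 → {'q': 6, 'w': 8, 'm': 0}
del 'q' → {'w': 8, 'm': 0}
env['y'] = 4 → {'w': 8, 'm': 0, 'y': 4}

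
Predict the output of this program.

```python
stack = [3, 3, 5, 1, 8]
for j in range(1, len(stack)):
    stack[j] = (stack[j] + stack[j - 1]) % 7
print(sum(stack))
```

24

j=1: stack[1] = (3+3)%7 = 6 → [3, 6, 5, 1, 8]
j=2: stack[2] = (5+6)%7 = 4 → [3, 6, 4, 1, 8]
j=3: stack[3] = (1+4)%7 = 5 → [3, 6, 4, 5, 8]
j=4: stack[4] = (8+5)%7 = 6 → [3, 6, 4, 5, 6]
sum = 24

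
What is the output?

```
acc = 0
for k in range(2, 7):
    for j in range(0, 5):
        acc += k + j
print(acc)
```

150

k=2,j=0: acc = 0+2 = 2
k=2,j=1: acc = 2+3 = 5
k=2,j=2: acc = 5+4 = 9
k=2,j=3: acc = 9+5 = 14
k=2,j=4: acc = 14+6 = 20
k=3,j=0: acc = 20+3 = 23
k=3,j=1: acc = 23+4 = 27
k=3,j=2: acc = 27+5 = 32
k=3,j=3: acc = 32+6 = 38
k=3,j=4: acc = 38+7 = 45
k=4,j=0: acc = 45+4 = 49
k=4,j=1: acc = 49+5 = 54
k=4,j=2: acc = 54+6 = 60
k=4,j=3: acc = 60+7 = 67
k=4,j=4: acc = 67+8 = 75
k=5,j=0: acc = 75+5 = 80
k=5,j=1: acc = 80+6 = 86
k=5,j=2: acc = 86+7 = 93
k=5,j=3: acc = 93+8 = 101
k=5,j=4: acc = 101+9 = 110
k=6,j=0: acc = 110+6 = 116
k=6,j=1: acc = 116+7 = 123
k=6,j=2: acc = 123+8 = 131
k=6,j=3: acc = 131+9 = 140
k=6,j=4: acc = 140+10 = 150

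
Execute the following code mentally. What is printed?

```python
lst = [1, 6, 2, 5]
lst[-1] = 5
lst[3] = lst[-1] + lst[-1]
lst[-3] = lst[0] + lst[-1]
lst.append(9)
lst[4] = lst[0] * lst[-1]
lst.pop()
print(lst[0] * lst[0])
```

1

lst[-1] = 5 → [1, 6, 2, 5]
lst[3] = lst[-1]+lst[-1] = 5+5 = 10 → [1, 6, 2, 10]
lst[-3] = lst[0]+lst[-1] = 1+10 = 11 → [1, 11, 2, 10]
append 9 → [1, 11, 2, 10, 9]
lst[4] = lst[0]*lst[-1] = 1*9 = 9 → [1, 11, 2, 10, 9]
pop() removes 9 → [1, 11, 2, 10]
lst[0]*lst[0] = 1*1 = 1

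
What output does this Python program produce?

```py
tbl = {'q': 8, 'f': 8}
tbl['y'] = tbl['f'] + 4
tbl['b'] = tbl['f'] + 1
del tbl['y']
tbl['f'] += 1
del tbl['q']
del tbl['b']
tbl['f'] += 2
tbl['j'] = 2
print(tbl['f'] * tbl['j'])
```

tbl['y'] = tbl['f']+4 = 12 → {'q': 8, 'f': 8, 'y': 12}
tbl['b'] = tbl['f']+1 = 9 → {'q': 8, 'f': 8, 'y': 12, 'b': 9}
del 'y' → {'q': 8, 'f': 8, 'b': 9}
tbl['f'] = 8+1 = 9 → {'q': 8, 'f': 9, 'b': 9}
del 'q' → {'f': 9, 'b': 9}
del 'b' → {'f': 9}
tbl['f'] = 9+2 = 11 → {'f': 11}
tbl['j'] = 2 → {'f': 11, 'j': 2}
tbl['f']*tbl['j'] = 11*2 = 22

22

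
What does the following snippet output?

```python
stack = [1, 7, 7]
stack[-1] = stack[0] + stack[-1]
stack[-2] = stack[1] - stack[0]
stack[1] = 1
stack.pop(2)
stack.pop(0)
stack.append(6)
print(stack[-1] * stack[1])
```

stack[-1] = stack[0]+stack[-1] = 1+7 = 8 → [1, 7, 8]
stack[-2] = stack[1]-stack[0] = 7-1 = 6 → [1, 6, 8]
stack[1] = 1 → [1, 1, 8]
pop(2) removes 8 → [1, 1]
pop(0) removes 1 → [1]
append 6 → [1, 6]
stack[-1]*stack[1] = 6*6 = 36

36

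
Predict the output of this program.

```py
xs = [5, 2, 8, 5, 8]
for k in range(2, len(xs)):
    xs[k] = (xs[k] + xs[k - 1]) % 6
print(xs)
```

k=2: xs[2] = (8+2)%6 = 4 → [5, 2, 4, 5, 8]
k=3: xs[3] = (5+4)%6 = 3 → [5, 2, 4, 3, 8]
k=4: xs[4] = (8+3)%6 = 5 → [5, 2, 4, 3, 5]

[5, 2, 4, 3, 5]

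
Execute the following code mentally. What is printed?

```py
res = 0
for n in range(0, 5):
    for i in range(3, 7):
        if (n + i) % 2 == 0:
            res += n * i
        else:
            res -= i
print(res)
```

n=0,i=3: odd sum, res = 0-3 = -3
n=0,i=4: even sum, res = (-3)+0 = -3
n=0,i=5: odd sum, res = (-3)-5 = -8
n=0,i=6: even sum, res = (-8)+0 = -8
n=1,i=3: even sum, res = (-8)+3 = -5
n=1,i=4: odd sum, res = (-5)-4 = -9
n=1,i=5: even sum, res = (-9)+5 = -4
n=1,i=6: odd sum, res = (-4)-6 = -10
n=2,i=3: odd sum, res = (-10)-3 = -13
n=2,i=4: even sum, res = (-13)+8 = -5
n=2,i=5: odd sum, res = (-5)-5 = -10
n=2,i=6: even sum, res = (-10)+12 = 2
n=3,i=3: even sum, res = 2+9 = 11
n=3,i=4: odd sum, res = 11-4 = 7
n=3,i=5: even sum, res = 7+15 = 22
n=3,i=6: odd sum, res = 22-6 = 16
n=4,i=3: odd sum, res = 16-3 = 13
n=4,i=4: even sum, res = 13+16 = 29
n=4,i=5: odd sum, res = 29-5 = 24
n=4,i=6: even sum, res = 24+24 = 48

48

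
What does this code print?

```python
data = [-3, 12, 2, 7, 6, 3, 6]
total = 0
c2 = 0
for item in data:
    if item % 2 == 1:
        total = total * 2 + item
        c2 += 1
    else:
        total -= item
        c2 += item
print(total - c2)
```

-98

item=-3: odd, total = 0*2+(-3) = -3; c2=1
item=12: not odd, total = (-3)-12 = -15; c2=13
item=2: not odd, total = (-15)-2 = -17; c2=15
item=7: odd, total = (-17)*2+7 = -27; c2=16
item=6: not odd, total = (-27)-6 = -33; c2=22
item=3: odd, total = (-33)*2+3 = -63; c2=23
item=6: not odd, total = (-63)-6 = -69; c2=29
total-c2 = (-69)-29 = -98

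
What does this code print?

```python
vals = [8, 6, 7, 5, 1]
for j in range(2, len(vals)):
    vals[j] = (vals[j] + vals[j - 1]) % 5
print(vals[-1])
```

j=2: vals[2] = (7+6)%5 = 3 → [8, 6, 3, 5, 1]
j=3: vals[3] = (5+3)%5 = 3 → [8, 6, 3, 3, 1]
j=4: vals[4] = (1+3)%5 = 4 → [8, 6, 3, 3, 4]

4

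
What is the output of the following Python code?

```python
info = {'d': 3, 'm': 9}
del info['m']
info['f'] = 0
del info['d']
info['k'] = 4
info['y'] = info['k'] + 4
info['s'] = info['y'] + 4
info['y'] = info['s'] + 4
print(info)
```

del 'm' → {'d': 3}
info['f'] = 0 → {'d': 3, 'f': 0}
del 'd' → {'f': 0}
info['k'] = 4 → {'f': 0, 'k': 4}
info['y'] = info['k']+4 = 8 → {'f': 0, 'k': 4, 'y': 8}
info['s'] = info['y']+4 = 12 → {'f': 0, 'k': 4, 'y': 8, 's': 12}
info['y'] = info['s']+4 = 16 → {'f': 0, 'k': 4, 'y': 16, 's': 12}

{'f': 0, 'k': 4, 'y': 16, 's': 12}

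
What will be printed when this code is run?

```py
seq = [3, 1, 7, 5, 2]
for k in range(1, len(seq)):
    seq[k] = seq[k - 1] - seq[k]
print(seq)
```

[3, 2, -5, -10, -12]

k=1: seq[1] = 3-1 = 2 → [3, 2, 7, 5, 2]
k=2: seq[2] = 2-7 = -5 → [3, 2, -5, 5, 2]
k=3: seq[3] = (-5)-5 = -10 → [3, 2, -5, -10, 2]
k=4: seq[4] = (-10)-2 = -12 → [3, 2, -5, -10, -12]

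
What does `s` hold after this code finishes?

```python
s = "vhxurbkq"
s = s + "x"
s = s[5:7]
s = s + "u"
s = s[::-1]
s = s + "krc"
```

+ 'x' → 'vhxurbkqx'
slice [5:7] → 'bk'
+ 'u' → 'bku'
reverse → 'ukb'
+ 'krc' → 'ukbkrc'

'ukbkrc'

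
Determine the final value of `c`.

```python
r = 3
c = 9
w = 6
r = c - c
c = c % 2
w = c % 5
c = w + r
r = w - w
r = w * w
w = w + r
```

r = 9-9 = 0
c = 9%2 = 1
w = 1%5 = 1
c = 1+0 = 1
r = 1-1 = 0
r = 1*1 = 1
w = 1+1 = 2

1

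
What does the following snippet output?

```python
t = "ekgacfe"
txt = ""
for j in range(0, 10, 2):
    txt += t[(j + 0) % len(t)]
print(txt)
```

j=0: add t[0]='e' → 'e'
j=2: add t[2]='g' → 'eg'
j=4: add t[4]='c' → 'egc'
j=6: add t[6]='e' → 'egce'
j=8: add t[1]='k' → 'egcek'

egcek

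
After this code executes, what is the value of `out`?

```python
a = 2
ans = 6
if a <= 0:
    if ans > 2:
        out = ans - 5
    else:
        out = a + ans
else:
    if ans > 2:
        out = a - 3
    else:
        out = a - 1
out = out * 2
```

-2

a=2, ans=6
a <= 0 is False; ans > 2 is True
→ out = a - 3 = -1
out = (-1)*2 = -2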